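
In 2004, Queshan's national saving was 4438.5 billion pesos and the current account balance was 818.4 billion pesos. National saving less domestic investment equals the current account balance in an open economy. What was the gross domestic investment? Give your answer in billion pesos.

I = S - CA = 4438.5 - 818.4 = 3620.1

3620.1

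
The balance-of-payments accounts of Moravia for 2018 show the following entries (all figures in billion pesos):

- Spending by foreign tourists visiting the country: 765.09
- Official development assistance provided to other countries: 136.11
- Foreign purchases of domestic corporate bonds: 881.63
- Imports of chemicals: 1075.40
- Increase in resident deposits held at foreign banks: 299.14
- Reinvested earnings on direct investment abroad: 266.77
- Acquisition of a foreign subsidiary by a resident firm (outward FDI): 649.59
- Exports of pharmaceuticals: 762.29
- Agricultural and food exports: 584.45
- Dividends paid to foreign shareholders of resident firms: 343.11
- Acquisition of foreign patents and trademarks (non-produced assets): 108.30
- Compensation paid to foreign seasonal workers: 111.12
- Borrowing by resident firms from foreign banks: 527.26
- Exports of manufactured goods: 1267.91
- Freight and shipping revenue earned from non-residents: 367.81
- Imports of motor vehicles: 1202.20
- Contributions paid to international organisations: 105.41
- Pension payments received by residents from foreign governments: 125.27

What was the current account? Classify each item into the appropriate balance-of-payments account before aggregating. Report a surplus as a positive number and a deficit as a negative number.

Goods: -1075.40 + 584.45 + 762.29 - 1202.20 + 1267.91 = 337.05
Services: 765.09 + 367.81 = 1132.90
Primary income: -111.12 + 266.77 - 343.11 = -187.46
Secondary income: 125.27 - 105.41 - 136.11 = -116.25
Current account = 337.05 + 1132.90 + (-187.46) + (-116.25) = 1166.24
(Excluded from the current account — financial account: foreign purchases of domestic corporate bonds 881.63, increase in resident deposits held at foreign banks 299.14, acquisition of a foreign subsidiary by a resident firm (outward FDI) 649.59, borrowing by resident firms from foreign banks 527.26; capital account: acquisition of foreign patents and trademarks (non-produced assets) 108.30.)

1166.24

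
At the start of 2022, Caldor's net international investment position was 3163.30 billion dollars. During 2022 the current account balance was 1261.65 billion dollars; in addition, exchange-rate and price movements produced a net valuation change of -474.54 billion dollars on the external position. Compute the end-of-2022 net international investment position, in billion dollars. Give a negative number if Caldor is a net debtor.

Change in NIIP = current account + net valuation change = 1261.65 + (-474.54) = 787.11
End-of-year NIIP = 3163.30 + 787.11 = 3950.41

3950.41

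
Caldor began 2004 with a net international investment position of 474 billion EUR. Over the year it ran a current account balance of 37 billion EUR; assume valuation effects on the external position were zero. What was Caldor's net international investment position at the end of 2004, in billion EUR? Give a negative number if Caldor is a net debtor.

511

With no valuation effects, change in NIIP = current account = 37
End-of-year NIIP = 474 + 37 = 511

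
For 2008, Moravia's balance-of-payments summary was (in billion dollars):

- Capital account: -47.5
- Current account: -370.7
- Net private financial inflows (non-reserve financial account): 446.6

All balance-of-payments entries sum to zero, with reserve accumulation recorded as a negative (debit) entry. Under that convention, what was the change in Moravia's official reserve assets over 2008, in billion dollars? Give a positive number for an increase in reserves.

Official reserve transactions balance = -((-370.7) + (-47.5) + 446.6) = -28.4
An accumulation of reserves is recorded as a debit (negative entry), so the change in the stock of reserves is the negative of that balance.
Change in official reserves = -(-28.4) = 28.4

28.4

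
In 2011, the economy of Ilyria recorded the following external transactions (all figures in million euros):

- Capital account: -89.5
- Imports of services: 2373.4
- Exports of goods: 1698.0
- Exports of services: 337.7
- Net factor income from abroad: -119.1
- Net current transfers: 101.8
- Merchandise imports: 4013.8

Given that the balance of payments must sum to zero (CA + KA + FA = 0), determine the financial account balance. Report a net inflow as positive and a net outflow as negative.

4458.3

Goods balance = 1698.0 - 4013.8 = -2315.8
Services balance = 337.7 - 2373.4 = -2035.7
Trade balance (goods + services) = -2315.8 + (-2035.7) = -4351.5
Net primary income = -119.1
Net secondary income = 101.8
Current account = -4351.5 + (-119.1) + 101.8 = -4368.8
Financial account = -(-4368.8 + (-89.5)) = 4458.3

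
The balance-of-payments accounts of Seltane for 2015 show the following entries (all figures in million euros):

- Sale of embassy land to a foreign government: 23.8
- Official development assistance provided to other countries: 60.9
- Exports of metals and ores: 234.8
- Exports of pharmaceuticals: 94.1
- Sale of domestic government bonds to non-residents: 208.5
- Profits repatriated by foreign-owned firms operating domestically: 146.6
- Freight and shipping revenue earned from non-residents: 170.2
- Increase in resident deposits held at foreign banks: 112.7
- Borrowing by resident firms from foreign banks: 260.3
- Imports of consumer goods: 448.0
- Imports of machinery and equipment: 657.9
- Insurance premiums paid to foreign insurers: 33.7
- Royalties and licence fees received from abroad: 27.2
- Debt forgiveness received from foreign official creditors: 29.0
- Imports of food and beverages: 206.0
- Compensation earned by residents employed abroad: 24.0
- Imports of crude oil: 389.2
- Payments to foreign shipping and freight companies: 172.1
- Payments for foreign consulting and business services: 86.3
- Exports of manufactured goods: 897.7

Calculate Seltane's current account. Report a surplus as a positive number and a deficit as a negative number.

Goods: -206.0 - 448.0 + 234.8 + 94.1 - 389.2 + 897.7 - 657.9 = -474.5
Services: 170.2 - 172.1 - 86.3 - 33.7 + 27.2 = -94.7
Primary income: -146.6 + 24.0 = -122.6
Secondary income: -60.9
Current account = (-474.5) + (-94.7) + (-122.6) + (-60.9) = -752.7
(Excluded from the current account — capital account: sale of embassy land to a foreign government 23.8, debt forgiveness received from foreign official creditors 29.0; financial account: sale of domestic government bonds to non-residents 208.5, increase in resident deposits held at foreign banks 112.7, borrowing by resident firms from foreign banks 260.3.)

-752.7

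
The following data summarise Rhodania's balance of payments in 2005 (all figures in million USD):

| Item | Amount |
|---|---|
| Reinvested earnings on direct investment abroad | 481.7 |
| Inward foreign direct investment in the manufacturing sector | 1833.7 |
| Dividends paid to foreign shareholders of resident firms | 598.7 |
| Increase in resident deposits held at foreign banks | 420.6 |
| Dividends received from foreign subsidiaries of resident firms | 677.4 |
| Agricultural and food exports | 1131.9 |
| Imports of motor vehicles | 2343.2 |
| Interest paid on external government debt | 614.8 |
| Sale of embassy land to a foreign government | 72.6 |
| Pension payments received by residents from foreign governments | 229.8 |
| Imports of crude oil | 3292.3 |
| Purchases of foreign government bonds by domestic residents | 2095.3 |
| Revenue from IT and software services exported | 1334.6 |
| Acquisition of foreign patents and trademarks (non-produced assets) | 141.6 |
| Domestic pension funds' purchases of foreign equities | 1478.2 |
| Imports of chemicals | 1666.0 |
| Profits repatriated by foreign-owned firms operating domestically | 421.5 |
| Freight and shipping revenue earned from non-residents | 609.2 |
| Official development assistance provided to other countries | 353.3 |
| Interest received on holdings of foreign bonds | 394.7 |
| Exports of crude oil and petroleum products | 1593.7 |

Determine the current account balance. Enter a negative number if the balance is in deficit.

Goods: -2343.2 + 1593.7 - 3292.3 - 1666.0 + 1131.9 = -4575.9
Services: 609.2 + 1334.6 = 1943.8
Primary income: 394.7 + 481.7 - 598.7 - 421.5 - 614.8 + 677.4 = -81.2
Secondary income: 229.8 - 353.3 = -123.5
Current account = (-4575.9) + 1943.8 + (-81.2) + (-123.5) = -2836.8
(Excluded from the current account — financial account: inward foreign direct investment in the manufacturing sector 1833.7, increase in resident deposits held at foreign banks 420.6, purchases of foreign government bonds by domestic residents 2095.3, domestic pension funds' purchases of foreign equities 1478.2; capital account: sale of embassy land to a foreign government 72.6, acquisition of foreign patents and trademarks (non-produced assets) 141.6.)

-2836.8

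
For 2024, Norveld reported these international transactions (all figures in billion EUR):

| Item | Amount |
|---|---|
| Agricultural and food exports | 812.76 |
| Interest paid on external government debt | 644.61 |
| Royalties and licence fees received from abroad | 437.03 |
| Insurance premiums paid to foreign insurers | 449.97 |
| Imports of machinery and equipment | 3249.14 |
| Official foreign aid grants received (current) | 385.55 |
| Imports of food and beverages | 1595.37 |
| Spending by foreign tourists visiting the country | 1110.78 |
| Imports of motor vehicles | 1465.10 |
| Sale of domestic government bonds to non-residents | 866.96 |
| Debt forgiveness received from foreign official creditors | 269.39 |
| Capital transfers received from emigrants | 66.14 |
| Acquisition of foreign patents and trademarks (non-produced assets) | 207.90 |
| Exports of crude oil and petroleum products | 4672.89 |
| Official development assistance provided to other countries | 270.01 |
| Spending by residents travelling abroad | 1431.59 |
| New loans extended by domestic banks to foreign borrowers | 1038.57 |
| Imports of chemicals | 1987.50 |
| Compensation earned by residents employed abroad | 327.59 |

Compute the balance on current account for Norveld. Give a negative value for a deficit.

Goods: 812.76 - 3249.14 + 4672.89 - 1465.10 - 1595.37 - 1987.50 = -2811.46
Services: 1110.78 - 1431.59 + 437.03 - 449.97 = -333.75
Primary income: -644.61 + 327.59 = -317.02
Secondary income: -270.01 + 385.55 = 115.54
Current account = (-2811.46) + (-333.75) + (-317.02) + 115.54 = -3346.69
(Excluded from the current account — financial account: sale of domestic government bonds to non-residents 866.96, new loans extended by domestic banks to foreign borrowers 1038.57; capital account: debt forgiveness received from foreign official creditors 269.39, capital transfers received from emigrants 66.14, acquisition of foreign patents and trademarks (non-produced assets) 207.90.)

-3346.69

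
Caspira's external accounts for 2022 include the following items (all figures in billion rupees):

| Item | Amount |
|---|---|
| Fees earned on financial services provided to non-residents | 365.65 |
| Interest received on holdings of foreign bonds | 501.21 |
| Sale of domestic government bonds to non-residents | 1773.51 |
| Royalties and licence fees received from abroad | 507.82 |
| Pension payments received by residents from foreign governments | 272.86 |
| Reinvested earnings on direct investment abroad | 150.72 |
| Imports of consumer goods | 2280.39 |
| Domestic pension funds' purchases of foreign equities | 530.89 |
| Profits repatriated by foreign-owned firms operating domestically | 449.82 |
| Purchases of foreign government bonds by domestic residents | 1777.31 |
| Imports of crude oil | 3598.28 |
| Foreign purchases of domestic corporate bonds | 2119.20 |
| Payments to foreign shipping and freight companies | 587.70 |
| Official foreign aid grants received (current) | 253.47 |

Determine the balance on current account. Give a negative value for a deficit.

Goods: -2280.39 - 3598.28 = -5878.67
Services: 365.65 - 587.70 + 507.82 = 285.77
Primary income: 501.21 + 150.72 - 449.82 = 202.11
Secondary income: 253.47 + 272.86 = 526.33
Current account = (-5878.67) + 285.77 + 202.11 + 526.33 = -4864.46
(Excluded from the current account — financial account: sale of domestic government bonds to non-residents 1773.51, domestic pension funds' purchases of foreign equities 530.89, purchases of foreign government bonds by domestic residents 1777.31, foreign purchases of domestic corporate bonds 2119.20.)

-4864.46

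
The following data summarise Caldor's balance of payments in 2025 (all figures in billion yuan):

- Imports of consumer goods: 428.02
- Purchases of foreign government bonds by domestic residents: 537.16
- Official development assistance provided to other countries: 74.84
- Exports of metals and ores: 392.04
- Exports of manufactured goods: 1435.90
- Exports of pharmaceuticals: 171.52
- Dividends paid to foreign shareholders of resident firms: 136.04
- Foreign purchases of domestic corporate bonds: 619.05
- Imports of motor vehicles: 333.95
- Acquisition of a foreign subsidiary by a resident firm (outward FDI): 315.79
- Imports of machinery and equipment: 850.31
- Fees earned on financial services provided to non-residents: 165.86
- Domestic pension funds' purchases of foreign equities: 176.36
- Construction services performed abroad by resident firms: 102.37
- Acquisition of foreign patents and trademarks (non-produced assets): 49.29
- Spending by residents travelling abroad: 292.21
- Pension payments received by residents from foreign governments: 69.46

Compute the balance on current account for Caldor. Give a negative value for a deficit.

221.78

Goods: -333.95 + 392.04 - 850.31 + 171.52 + 1435.90 - 428.02 = 387.18
Services: -292.21 + 165.86 + 102.37 = -23.98
Primary income: -136.04
Secondary income: 69.46 - 74.84 = -5.38
Current account = 387.18 + (-23.98) + (-136.04) + (-5.38) = 221.78
(Excluded from the current account — financial account: purchases of foreign government bonds by domestic residents 537.16, foreign purchases of domestic corporate bonds 619.05, acquisition of a foreign subsidiary by a resident firm (outward FDI) 315.79, domestic pension funds' purchases of foreign equities 176.36; capital account: acquisition of foreign patents and trademarks (non-produced assets) 49.29.)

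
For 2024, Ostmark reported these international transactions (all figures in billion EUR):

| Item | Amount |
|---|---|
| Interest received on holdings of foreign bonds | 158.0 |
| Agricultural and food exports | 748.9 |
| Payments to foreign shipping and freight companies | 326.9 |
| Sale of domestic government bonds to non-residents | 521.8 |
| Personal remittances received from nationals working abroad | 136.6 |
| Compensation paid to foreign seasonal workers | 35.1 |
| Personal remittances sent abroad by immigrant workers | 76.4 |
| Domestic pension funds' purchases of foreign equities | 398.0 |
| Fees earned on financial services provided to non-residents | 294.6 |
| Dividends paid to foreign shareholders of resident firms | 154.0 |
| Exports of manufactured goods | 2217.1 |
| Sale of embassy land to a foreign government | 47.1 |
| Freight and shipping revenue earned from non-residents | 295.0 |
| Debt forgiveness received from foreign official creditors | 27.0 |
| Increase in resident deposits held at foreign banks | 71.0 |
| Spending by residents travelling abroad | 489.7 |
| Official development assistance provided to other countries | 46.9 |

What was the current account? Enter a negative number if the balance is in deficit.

Goods: 2217.1 + 748.9 = 2966.0
Services: -489.7 - 326.9 + 295.0 + 294.6 = -227.0
Primary income: -35.1 - 154.0 + 158.0 = -31.1
Secondary income: -76.4 - 46.9 + 136.6 = 13.3
Current account = 2966.0 + (-227.0) + (-31.1) + 13.3 = 2721.2
(Excluded from the current account — financial account: sale of domestic government bonds to non-residents 521.8, domestic pension funds' purchases of foreign equities 398.0, increase in resident deposits held at foreign banks 71.0; capital account: sale of embassy land to a foreign government 47.1, debt forgiveness received from foreign official creditors 27.0.)

2721.2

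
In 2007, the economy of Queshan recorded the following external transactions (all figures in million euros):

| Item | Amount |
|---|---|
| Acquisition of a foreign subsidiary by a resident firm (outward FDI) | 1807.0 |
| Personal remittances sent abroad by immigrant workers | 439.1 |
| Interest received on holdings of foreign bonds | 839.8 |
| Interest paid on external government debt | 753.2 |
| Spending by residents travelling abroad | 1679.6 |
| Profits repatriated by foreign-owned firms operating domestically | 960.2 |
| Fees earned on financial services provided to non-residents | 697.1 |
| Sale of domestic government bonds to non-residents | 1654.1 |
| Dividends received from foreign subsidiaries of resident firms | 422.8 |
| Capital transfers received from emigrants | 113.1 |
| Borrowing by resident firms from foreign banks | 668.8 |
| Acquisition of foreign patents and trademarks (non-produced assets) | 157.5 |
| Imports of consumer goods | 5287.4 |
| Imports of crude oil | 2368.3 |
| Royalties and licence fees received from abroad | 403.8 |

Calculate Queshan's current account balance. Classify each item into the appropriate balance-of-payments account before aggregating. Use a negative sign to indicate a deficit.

-9124.3

Goods: -2368.3 - 5287.4 = -7655.7
Services: -1679.6 + 403.8 + 697.1 = -578.7
Primary income: 839.8 - 753.2 - 960.2 + 422.8 = -450.8
Secondary income: -439.1
Current account = (-7655.7) + (-578.7) + (-450.8) + (-439.1) = -9124.3
(Excluded from the current account — financial account: acquisition of a foreign subsidiary by a resident firm (outward FDI) 1807.0, sale of domestic government bonds to non-residents 1654.1, borrowing by resident firms from foreign banks 668.8; capital account: capital transfers received from emigrants 113.1, acquisition of foreign patents and trademarks (non-produced assets) 157.5.)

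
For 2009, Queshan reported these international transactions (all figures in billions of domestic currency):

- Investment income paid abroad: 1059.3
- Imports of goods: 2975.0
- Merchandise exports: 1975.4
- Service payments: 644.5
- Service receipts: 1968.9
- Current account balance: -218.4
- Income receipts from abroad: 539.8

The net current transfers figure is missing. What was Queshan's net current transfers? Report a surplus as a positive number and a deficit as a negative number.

-23.7

Current account = goods balance + services balance + net primary income + net secondary income
Sum of the known components = -194.7
Net current transfers = CA - (known components) = -218.4 - (-194.7) = -23.7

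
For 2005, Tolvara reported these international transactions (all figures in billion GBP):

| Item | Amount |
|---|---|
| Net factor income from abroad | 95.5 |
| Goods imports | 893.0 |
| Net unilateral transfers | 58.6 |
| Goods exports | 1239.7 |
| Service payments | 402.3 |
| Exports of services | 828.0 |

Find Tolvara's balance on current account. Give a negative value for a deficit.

Goods balance = 1239.7 - 893.0 = 346.7
Services balance = 828.0 - 402.3 = 425.7
Trade balance (goods + services) = 346.7 + 425.7 = 772.4
Net primary income = 95.5
Net secondary income = 58.6
Current account = 772.4 + 95.5 + 58.6 = 926.5

926.5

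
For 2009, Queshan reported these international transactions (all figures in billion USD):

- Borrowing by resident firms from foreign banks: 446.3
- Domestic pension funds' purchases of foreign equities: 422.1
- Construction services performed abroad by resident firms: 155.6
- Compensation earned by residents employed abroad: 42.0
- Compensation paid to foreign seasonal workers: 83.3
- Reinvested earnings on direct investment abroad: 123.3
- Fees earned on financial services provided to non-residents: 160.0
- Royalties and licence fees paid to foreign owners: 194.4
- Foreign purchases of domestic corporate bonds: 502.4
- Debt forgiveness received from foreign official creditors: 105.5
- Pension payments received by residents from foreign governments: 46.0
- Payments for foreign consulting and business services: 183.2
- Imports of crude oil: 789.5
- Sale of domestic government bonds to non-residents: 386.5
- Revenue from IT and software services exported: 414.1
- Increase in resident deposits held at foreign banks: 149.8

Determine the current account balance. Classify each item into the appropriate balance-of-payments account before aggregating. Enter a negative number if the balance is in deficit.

Goods: -789.5
Services: 160.0 + 414.1 - 194.4 + 155.6 - 183.2 = 352.1
Primary income: -83.3 + 123.3 + 42.0 = 82.0
Secondary income: 46.0
Current account = (-789.5) + 352.1 + 82.0 + 46.0 = -309.4
(Excluded from the current account — financial account: borrowing by resident firms from foreign banks 446.3, domestic pension funds' purchases of foreign equities 422.1, foreign purchases of domestic corporate bonds 502.4, sale of domestic government bonds to non-residents 386.5, increase in resident deposits held at foreign banks 149.8; capital account: debt forgiveness received from foreign official creditors 105.5.)

-309.4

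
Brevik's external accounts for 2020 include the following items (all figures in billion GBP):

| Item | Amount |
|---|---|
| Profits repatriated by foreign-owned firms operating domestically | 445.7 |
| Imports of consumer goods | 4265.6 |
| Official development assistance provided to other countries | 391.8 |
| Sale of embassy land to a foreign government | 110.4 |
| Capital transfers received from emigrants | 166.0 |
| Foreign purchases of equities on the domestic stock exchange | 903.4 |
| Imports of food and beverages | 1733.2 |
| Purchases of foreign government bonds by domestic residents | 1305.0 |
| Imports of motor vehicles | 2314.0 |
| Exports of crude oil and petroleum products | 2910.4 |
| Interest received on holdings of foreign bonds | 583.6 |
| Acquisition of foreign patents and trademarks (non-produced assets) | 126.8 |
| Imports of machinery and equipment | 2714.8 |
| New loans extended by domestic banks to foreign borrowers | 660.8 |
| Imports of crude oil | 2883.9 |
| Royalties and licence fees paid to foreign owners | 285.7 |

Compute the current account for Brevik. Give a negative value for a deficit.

-11540.7

Goods: 2910.4 - 2314.0 - 2883.9 - 4265.6 - 2714.8 - 1733.2 = -11001.1
Services: -285.7
Primary income: -445.7 + 583.6 = 137.9
Secondary income: -391.8
Current account = (-11001.1) + (-285.7) + 137.9 + (-391.8) = -11540.7
(Excluded from the current account — capital account: sale of embassy land to a foreign government 110.4, capital transfers received from emigrants 166.0, acquisition of foreign patents and trademarks (non-produced assets) 126.8; financial account: foreign purchases of equities on the domestic stock exchange 903.4, purchases of foreign government bonds by domestic residents 1305.0, new loans extended by domestic banks to foreign borrowers 660.8.)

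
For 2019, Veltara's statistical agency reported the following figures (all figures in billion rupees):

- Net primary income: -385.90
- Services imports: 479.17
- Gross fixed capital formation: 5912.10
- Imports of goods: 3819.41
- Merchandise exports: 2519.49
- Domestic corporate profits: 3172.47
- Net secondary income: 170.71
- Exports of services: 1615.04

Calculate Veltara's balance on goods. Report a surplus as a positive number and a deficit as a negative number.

-1299.92

Goods balance = 2519.49 - 3819.41 = -1299.92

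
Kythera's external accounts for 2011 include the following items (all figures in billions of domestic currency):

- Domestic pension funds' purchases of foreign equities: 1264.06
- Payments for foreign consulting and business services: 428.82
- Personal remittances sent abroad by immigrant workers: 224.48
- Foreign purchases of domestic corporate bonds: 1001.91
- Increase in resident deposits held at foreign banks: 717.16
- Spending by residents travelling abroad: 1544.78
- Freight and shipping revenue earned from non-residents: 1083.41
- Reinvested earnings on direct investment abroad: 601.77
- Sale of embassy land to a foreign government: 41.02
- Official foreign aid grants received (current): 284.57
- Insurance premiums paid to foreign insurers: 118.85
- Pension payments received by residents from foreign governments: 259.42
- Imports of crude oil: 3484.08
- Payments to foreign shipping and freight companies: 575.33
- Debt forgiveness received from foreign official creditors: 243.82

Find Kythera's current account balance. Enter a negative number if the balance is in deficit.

-4147.17

Goods: -3484.08
Services: -575.33 - 1544.78 - 428.82 - 118.85 + 1083.41 = -1584.37
Primary income: 601.77
Secondary income: -224.48 + 259.42 + 284.57 = 319.51
Current account = (-3484.08) + (-1584.37) + 601.77 + 319.51 = -4147.17
(Excluded from the current account — financial account: domestic pension funds' purchases of foreign equities 1264.06, foreign purchases of domestic corporate bonds 1001.91, increase in resident deposits held at foreign banks 717.16; capital account: sale of embassy land to a foreign government 41.02, debt forgiveness received from foreign official creditors 243.82.)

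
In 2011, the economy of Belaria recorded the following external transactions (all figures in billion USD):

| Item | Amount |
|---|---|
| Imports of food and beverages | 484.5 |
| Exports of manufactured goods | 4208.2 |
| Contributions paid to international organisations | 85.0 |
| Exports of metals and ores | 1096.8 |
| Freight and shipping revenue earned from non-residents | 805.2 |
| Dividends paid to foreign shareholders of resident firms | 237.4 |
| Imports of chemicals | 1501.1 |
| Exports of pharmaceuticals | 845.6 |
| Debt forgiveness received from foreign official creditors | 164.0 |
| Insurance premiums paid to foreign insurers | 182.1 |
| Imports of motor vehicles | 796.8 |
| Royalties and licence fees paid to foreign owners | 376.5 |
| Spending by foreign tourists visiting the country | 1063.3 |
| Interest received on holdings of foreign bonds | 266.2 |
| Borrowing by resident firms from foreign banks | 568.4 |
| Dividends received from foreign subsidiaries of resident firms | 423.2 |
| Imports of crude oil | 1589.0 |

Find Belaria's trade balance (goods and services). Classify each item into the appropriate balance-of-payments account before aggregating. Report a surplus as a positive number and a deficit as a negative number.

Goods: -484.5 + 1096.8 - 796.8 + 845.6 - 1501.1 + 4208.2 - 1589.0 = 1779.2
Services: -376.5 - 182.1 + 1063.3 + 805.2 = 1309.9
Trade balance = 1779.2 + 1309.9 = 3089.1
(Excluded from the trade balance — secondary income: contributions paid to international organisations 85.0; primary income: dividends paid to foreign shareholders of resident firms 237.4, interest received on holdings of foreign bonds 266.2, dividends received from foreign subsidiaries of resident firms 423.2; capital account: debt forgiveness received from foreign official creditors 164.0; financial account: borrowing by resident firms from foreign banks 568.4.)

3089.1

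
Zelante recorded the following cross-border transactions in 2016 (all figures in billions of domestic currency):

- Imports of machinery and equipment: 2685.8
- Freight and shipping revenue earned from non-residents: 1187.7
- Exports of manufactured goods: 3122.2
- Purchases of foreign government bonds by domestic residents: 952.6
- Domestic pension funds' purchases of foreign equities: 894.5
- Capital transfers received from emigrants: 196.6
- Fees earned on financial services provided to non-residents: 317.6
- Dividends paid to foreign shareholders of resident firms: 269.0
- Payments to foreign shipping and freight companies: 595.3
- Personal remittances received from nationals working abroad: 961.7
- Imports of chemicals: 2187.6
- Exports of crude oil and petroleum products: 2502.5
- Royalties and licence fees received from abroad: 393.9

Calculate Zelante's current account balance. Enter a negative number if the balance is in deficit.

Goods: -2685.8 + 2502.5 - 2187.6 + 3122.2 = 751.3
Services: 393.9 - 595.3 + 1187.7 + 317.6 = 1303.9
Primary income: -269.0
Secondary income: 961.7
Current account = 751.3 + 1303.9 + (-269.0) + 961.7 = 2747.9
(Excluded from the current account — financial account: purchases of foreign government bonds by domestic residents 952.6, domestic pension funds' purchases of foreign equities 894.5; capital account: capital transfers received from emigrants 196.6.)

2747.9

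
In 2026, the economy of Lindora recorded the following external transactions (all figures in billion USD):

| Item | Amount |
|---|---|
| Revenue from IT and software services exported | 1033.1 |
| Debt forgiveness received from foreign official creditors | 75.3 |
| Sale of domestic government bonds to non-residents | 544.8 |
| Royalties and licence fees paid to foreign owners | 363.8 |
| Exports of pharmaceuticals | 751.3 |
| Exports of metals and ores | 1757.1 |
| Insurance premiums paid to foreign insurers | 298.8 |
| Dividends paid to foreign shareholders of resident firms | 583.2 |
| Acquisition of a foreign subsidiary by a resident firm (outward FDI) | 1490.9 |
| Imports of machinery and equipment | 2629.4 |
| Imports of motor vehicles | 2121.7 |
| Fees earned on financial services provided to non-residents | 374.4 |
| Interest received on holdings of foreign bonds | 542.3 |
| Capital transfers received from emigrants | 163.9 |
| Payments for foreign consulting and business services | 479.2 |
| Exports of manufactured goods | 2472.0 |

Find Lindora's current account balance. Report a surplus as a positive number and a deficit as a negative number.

Goods: -2121.7 + 751.3 + 1757.1 + 2472.0 - 2629.4 = 229.3
Services: -479.2 + 1033.1 - 298.8 - 363.8 + 374.4 = 265.7
Primary income: 542.3 - 583.2 = -40.9
Current account = 229.3 + 265.7 + (-40.9) = 454.1
(Excluded from the current account — capital account: debt forgiveness received from foreign official creditors 75.3, capital transfers received from emigrants 163.9; financial account: sale of domestic government bonds to non-residents 544.8, acquisition of a foreign subsidiary by a resident firm (outward FDI) 1490.9.)

454.1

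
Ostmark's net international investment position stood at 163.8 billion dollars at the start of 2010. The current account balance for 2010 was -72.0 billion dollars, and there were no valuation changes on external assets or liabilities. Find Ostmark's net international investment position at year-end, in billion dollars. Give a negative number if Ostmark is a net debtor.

91.8

With no valuation effects, change in NIIP = current account = -72.0
End-of-year NIIP = 163.8 + (-72.0) = 91.8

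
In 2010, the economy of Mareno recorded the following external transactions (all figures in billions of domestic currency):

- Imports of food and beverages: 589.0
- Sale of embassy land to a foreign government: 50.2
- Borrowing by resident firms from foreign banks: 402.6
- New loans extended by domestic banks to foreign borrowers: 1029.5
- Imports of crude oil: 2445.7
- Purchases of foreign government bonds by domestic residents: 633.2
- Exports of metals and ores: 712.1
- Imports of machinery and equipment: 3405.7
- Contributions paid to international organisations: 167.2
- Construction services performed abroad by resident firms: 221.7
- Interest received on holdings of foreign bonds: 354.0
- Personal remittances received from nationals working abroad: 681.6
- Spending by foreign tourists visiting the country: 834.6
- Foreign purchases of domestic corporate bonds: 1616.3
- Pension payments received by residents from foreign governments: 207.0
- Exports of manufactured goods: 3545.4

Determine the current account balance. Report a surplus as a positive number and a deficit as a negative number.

-51.2

Goods: -2445.7 - 589.0 - 3405.7 + 3545.4 + 712.1 = -2182.9
Services: 221.7 + 834.6 = 1056.3
Primary income: 354.0
Secondary income: 207.0 + 681.6 - 167.2 = 721.4
Current account = (-2182.9) + 1056.3 + 354.0 + 721.4 = -51.2
(Excluded from the current account — capital account: sale of embassy land to a foreign government 50.2; financial account: borrowing by resident firms from foreign banks 402.6, new loans extended by domestic banks to foreign borrowers 1029.5, purchases of foreign government bonds by domestic residents 633.2, foreign purchases of domestic corporate bonds 1616.3.)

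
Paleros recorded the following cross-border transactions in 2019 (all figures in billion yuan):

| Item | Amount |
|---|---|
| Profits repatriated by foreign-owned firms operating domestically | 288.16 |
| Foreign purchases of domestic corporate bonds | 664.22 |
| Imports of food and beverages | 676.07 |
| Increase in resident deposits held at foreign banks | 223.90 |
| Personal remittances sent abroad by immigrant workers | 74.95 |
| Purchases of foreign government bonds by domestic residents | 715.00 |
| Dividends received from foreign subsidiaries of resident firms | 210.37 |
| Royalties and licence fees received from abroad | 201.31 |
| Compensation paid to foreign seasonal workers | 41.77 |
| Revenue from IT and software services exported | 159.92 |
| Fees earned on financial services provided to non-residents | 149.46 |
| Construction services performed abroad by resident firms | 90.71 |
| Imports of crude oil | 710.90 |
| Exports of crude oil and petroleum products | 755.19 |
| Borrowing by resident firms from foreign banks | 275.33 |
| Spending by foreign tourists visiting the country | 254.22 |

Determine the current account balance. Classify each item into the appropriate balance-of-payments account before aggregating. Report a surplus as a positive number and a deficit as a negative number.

29.33

Goods: -710.90 + 755.19 - 676.07 = -631.78
Services: 254.22 + 149.46 + 90.71 + 159.92 + 201.31 = 855.62
Primary income: 210.37 - 288.16 - 41.77 = -119.56
Secondary income: -74.95
Current account = (-631.78) + 855.62 + (-119.56) + (-74.95) = 29.33
(Excluded from the current account — financial account: foreign purchases of domestic corporate bonds 664.22, increase in resident deposits held at foreign banks 223.90, purchases of foreign government bonds by domestic residents 715.00, borrowing by resident firms from foreign banks 275.33.)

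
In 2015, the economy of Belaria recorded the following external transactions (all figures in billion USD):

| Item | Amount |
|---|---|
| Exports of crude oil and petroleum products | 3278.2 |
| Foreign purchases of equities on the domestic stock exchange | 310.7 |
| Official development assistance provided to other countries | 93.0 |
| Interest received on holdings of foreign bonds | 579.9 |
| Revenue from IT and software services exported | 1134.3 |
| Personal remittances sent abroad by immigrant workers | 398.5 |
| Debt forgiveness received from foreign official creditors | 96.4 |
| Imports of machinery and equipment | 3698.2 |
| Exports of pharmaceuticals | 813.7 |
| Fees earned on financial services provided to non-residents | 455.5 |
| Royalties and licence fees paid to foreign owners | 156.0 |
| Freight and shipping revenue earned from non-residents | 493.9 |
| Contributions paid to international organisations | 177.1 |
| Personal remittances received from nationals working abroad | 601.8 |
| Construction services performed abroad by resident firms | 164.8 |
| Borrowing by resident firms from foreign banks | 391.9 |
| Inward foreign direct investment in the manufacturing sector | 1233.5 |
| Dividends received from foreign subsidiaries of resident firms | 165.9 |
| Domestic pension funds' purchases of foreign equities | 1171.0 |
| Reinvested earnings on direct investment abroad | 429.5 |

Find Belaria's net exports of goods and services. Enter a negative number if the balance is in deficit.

Goods: 3278.2 + 813.7 - 3698.2 = 393.7
Services: -156.0 + 455.5 + 493.9 + 164.8 + 1134.3 = 2092.5
Trade balance = 393.7 + 2092.5 = 2486.2
(Excluded from the trade balance — financial account: foreign purchases of equities on the domestic stock exchange 310.7, borrowing by resident firms from foreign banks 391.9, inward foreign direct investment in the manufacturing sector 1233.5, domestic pension funds' purchases of foreign equities 1171.0; secondary income: official development assistance provided to other countries 93.0, personal remittances sent abroad by immigrant workers 398.5, contributions paid to international organisations 177.1, personal remittances received from nationals working abroad 601.8; primary income: interest received on holdings of foreign bonds 579.9, dividends received from foreign subsidiaries of resident firms 165.9, reinvested earnings on direct investment abroad 429.5; capital account: debt forgiveness received from foreign official creditors 96.4.)

2486.2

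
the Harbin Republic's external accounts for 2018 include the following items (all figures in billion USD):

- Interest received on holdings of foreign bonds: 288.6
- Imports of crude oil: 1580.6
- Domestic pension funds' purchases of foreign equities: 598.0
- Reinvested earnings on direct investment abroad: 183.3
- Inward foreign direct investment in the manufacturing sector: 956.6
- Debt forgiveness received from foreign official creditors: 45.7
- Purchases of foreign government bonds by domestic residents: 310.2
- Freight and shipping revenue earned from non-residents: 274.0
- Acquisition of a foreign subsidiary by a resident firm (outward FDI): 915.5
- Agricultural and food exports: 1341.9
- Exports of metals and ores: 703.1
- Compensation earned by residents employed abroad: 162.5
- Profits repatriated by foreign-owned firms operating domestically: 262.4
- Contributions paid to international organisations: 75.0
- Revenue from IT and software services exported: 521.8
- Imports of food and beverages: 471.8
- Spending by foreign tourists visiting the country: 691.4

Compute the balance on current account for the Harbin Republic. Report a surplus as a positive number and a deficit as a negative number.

Goods: 1341.9 + 703.1 - 471.8 - 1580.6 = -7.4
Services: 521.8 + 274.0 + 691.4 = 1487.2
Primary income: 162.5 - 262.4 + 183.3 + 288.6 = 372.0
Secondary income: -75.0
Current account = (-7.4) + 1487.2 + 372.0 + (-75.0) = 1776.8
(Excluded from the current account — financial account: domestic pension funds' purchases of foreign equities 598.0, inward foreign direct investment in the manufacturing sector 956.6, purchases of foreign government bonds by domestic residents 310.2, acquisition of a foreign subsidiary by a resident firm (outward FDI) 915.5; capital account: debt forgiveness received from foreign official creditors 45.7.)

1776.8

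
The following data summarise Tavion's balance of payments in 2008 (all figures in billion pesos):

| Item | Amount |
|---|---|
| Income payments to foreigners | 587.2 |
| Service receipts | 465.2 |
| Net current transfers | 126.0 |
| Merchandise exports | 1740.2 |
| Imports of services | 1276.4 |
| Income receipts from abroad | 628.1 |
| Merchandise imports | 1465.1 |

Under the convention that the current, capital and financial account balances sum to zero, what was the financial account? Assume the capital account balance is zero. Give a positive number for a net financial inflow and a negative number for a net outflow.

369.2

Goods balance = 1740.2 - 1465.1 = 275.1
Services balance = 465.2 - 1276.4 = -811.2
Trade balance (goods + services) = 275.1 + (-811.2) = -536.1
Net primary income = 628.1 - 587.2 = 40.9
Net secondary income = 126.0
Current account = -536.1 + 40.9 + 126.0 = -369.2
Financial account = -(-369.2) = 369.2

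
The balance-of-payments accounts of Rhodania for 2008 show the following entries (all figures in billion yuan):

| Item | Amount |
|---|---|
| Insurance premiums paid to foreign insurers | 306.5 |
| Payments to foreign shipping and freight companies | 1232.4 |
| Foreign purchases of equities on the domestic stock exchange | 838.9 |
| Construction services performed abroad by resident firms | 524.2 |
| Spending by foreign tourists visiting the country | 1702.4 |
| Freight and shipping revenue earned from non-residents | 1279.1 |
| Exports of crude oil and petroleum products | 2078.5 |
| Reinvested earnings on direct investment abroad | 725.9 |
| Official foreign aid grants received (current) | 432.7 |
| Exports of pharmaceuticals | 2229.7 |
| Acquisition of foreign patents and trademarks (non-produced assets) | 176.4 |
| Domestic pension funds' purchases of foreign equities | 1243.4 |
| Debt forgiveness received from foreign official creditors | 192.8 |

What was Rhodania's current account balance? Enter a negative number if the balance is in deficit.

7433.6

Goods: 2078.5 + 2229.7 = 4308.2
Services: 1279.1 + 524.2 + 1702.4 - 1232.4 - 306.5 = 1966.8
Primary income: 725.9
Secondary income: 432.7
Current account = 4308.2 + 1966.8 + 725.9 + 432.7 = 7433.6
(Excluded from the current account — financial account: foreign purchases of equities on the domestic stock exchange 838.9, domestic pension funds' purchases of foreign equities 1243.4; capital account: acquisition of foreign patents and trademarks (non-produced assets) 176.4, debt forgiveness received from foreign official creditors 192.8.)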